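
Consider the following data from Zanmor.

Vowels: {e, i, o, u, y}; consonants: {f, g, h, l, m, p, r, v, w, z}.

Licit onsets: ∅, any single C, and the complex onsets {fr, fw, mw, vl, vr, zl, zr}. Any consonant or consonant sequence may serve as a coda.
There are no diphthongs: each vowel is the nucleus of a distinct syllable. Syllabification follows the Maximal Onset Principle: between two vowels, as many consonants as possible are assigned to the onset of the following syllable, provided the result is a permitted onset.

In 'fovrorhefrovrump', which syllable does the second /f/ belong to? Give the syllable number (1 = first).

Nuclei (vowels): o, o, e, o, u → 5 syllables.
/o…o/ gap (V1→V2): /vr/ is a licit onset in full, so it all attaches to the next syllable.
/o…e/ gap (V2→V3): cluster /rh/ — the longest permitted-onset suffix is /h/; onset = /h/, preceding coda = /r/.
/e…o/ gap (V3→V4): /fr/ — entire cluster is a permitted onset → onset /fr/, coda ∅.
/o…u/ gap (V4→V5): /vr/ — entire cluster is a permitted onset → onset /vr/, coda ∅.
Result: fo.vror.he.fro.vrump.
The second /f/ is in the onset of syllable 4 (/fro/).

4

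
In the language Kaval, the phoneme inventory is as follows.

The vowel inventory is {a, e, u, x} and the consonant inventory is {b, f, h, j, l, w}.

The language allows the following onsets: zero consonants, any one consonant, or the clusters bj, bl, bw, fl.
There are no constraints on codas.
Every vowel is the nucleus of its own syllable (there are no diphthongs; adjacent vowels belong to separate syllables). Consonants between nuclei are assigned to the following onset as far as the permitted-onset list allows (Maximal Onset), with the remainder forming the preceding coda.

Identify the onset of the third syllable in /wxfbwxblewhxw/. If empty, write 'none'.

Vowels present: x, x, e, x; each is a nucleus, giving 4 syllables.
/x…x/ gap (V1→V2): /fbw/ — longest licit onset from the right is /bw/, leaving /f/ as coda.
/x…e/ gap (V2→V3): cluster /bl/ — /bl/ is itself a permitted onset, so the whole cluster goes right; preceding coda = ∅.
/e…x/ gap (V3→V4): /wh/; trying suffixes from longest down, /h/ is the first permitted one, so coda /w/ | onset /h/.
So the parse is wxf.bwx.blew.hxw.
Syllable 3 is /blew/: onset /bl/, nucleus /e/, coda /w/.

bl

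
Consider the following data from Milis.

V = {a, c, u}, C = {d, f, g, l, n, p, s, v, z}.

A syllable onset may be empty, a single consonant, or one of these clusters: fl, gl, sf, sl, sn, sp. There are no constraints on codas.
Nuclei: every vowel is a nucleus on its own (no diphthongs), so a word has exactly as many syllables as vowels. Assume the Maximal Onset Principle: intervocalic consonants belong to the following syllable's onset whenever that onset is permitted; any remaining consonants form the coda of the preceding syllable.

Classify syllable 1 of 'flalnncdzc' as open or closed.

Vowels present: a, c, c; each is a nucleus, giving 3 syllables.
σ1/σ2 boundary: /lnn/ splits as /ln/ + /n/ (/n/ is the longest suffix that is a licit onset).
σ2/σ3 boundary: cluster /dz/ — the longest permitted-onset suffix is /z/; onset = /z/, preceding coda = /d/.
Result: flaln.ncd.zc.
Syllable 1 is /flaln/ with coda /ln/, so it is closed.

closed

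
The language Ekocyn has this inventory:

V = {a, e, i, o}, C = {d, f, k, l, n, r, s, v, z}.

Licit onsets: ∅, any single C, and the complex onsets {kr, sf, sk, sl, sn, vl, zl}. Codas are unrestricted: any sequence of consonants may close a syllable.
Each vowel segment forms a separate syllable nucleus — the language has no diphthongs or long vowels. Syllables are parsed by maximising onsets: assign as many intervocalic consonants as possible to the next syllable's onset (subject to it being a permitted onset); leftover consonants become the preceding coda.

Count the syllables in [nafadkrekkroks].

The vowels are a, a, e, o — 4 nuclei, so 4 syllables.

4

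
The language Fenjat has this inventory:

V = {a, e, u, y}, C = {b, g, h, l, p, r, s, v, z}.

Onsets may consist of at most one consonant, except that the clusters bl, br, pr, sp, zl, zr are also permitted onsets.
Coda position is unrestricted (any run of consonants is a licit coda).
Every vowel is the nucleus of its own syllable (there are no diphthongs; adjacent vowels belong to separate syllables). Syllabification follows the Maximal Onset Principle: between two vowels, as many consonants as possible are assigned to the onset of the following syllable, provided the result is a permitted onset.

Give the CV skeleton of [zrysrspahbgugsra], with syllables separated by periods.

The vowels are y, a, u, a — 4 nuclei, so 4 syllables.
V1 /y/ – V2 /a/: cluster /srsp/ — the longest permitted-onset suffix is /sp/; onset = /sp/, preceding coda = /sr/.
V2 /a/ – V3 /u/: /hbg/ splits as /hb/ + /g/ (/g/ is the longest suffix that is a licit onset).
V3 /u/ – V4 /a/: /gsr/ splits as /gs/ + /r/ (/r/ is the longest suffix that is a licit onset).
Putting it together: zrysr.spahb.gugs.ra.
Mapping each syllable to C/V: /zrysr/ → CCVCC, /spahb/ → CCVCC, /gugs/ → CVCC, /ra/ → CV.

CCVCC.CCVCC.CVCC.CV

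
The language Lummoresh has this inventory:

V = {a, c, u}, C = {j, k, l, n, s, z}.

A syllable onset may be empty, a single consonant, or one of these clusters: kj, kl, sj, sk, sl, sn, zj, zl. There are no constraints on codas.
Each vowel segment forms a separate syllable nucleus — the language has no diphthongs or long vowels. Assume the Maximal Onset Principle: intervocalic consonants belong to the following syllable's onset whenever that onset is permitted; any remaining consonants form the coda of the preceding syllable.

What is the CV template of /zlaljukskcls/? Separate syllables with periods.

CCVC.CVC.CCVCC

Nuclei (vowels): a, u, c → 3 syllables.
V1 /a/ – V2 /u/: cluster /lj/ — the longest permitted-onset suffix is /j/; onset = /j/, preceding coda = /l/.
V2 /u/ – V3 /c/: /ksk/ splits as /k/ + /sk/ (/sk/ is the longest suffix that is a licit onset).
Syllabification: zlal.juk.skcls.
Mapping each syllable to C/V: /zlal/ → CCVC, /juk/ → CVC, /skcls/ → CCVCC.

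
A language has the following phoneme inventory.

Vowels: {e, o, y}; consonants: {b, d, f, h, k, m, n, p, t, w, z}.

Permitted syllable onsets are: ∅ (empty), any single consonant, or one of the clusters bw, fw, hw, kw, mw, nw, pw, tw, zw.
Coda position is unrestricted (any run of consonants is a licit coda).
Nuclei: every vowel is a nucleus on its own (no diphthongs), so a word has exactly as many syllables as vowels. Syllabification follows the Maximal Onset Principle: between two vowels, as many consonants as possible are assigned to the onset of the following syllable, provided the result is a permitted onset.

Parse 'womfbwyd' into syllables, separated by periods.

womf.bwyd

Nuclei (vowels): o, y → 2 syllables.
σ1/σ2 boundary: /mfbw/; trying suffixes from longest down, /bw/ is the first permitted one, so coda /mf/ | onset /bw/.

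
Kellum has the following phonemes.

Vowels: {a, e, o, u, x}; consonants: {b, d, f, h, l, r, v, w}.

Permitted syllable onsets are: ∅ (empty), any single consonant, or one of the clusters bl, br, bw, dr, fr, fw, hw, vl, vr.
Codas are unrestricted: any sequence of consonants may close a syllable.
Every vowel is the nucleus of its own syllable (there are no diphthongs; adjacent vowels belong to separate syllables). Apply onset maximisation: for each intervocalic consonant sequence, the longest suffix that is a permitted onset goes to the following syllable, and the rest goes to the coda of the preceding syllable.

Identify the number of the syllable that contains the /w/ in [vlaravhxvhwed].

4

Nuclei (vowels): a, a, x, e → 4 syllables.
Between /a/ (V1) and /a/ (V2): /r/ → onset of the next syllable (single consonants are always licit onsets).
Between /a/ (V2) and /x/ (V3): /vh/ splits as /v/ + /h/ (/h/ is the longest suffix that is a licit onset).
Between /x/ (V3) and /e/ (V4): cluster /vhw/ — the longest permitted-onset suffix is /hw/; onset = /hw/, preceding coda = /v/.
Putting it together: vla.rav.hxv.hwed.
The /w/ is in the onset of syllable 4 (/hwed/).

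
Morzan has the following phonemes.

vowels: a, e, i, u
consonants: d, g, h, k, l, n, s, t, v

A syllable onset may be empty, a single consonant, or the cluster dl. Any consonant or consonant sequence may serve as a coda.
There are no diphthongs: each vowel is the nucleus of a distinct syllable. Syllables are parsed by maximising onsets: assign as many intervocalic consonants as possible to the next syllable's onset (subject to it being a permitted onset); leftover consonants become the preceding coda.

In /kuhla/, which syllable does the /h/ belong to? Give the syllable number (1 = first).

1

Nuclei (vowels): u, a → 2 syllables.
/u…a/ gap (V1→V2): /hl/ — longest licit onset from the right is /l/, leaving /h/ as coda.
Syllabification: kuh.la.
The /h/ is in the coda of syllable 1 (/kuh/).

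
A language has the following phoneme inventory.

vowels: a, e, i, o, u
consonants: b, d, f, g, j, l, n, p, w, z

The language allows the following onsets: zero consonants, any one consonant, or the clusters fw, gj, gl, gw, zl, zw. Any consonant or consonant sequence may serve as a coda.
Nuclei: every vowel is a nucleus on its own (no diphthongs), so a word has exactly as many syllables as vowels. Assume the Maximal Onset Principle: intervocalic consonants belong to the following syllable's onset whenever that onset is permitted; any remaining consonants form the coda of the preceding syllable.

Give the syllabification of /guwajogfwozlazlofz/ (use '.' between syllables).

The vowels are u, a, o, o, a, o — 6 nuclei, so 6 syllables.
Between /u/ (V1) and /a/ (V2): /w/ is a single consonant, so it becomes the next onset.
Between /a/ (V2) and /o/ (V3): just /j/ — single C goes to the following onset.
Between /o/ (V3) and /o/ (V4): /gfw/ splits as /g/ + /fw/ (/fw/ is the longest suffix that is a licit onset).
Between /o/ (V4) and /a/ (V5): /zl/ — entire cluster is a permitted onset → onset /zl/, coda ∅.
Between /a/ (V5) and /o/ (V6): /zl/ is a licit onset in full, so it all attaches to the next syllable.

gu.wa.jog.fwo.zla.zlofz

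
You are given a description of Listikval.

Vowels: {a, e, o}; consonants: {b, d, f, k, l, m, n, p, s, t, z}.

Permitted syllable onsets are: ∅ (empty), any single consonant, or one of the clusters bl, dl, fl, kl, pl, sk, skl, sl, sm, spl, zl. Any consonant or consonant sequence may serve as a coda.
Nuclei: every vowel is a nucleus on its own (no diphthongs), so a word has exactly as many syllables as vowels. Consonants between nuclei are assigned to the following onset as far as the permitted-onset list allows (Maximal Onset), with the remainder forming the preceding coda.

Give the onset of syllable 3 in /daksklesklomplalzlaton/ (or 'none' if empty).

Nuclei (vowels): a, e, o, a, a, o → 6 syllables.
V1 /a/ – V2 /e/: /kskl/; trying suffixes from longest down, /skl/ is the first permitted one, so coda /k/ | onset /skl/.
V2 /e/ – V3 /o/: /skl/ — entire cluster is a permitted onset → onset /skl/, coda ∅.
V3 /o/ – V4 /a/: /mpl/; trying suffixes from longest down, /pl/ is the first permitted one, so coda /m/ | onset /pl/.
V4 /a/ – V5 /a/: cluster /lzl/ — the longest permitted-onset suffix is /zl/; onset = /zl/, preceding coda = /l/.
V5 /a/ – V6 /o/: just /t/ — single C goes to the following onset.
Syllabification: dak.skle.sklom.plal.zla.ton.
Syllable 3 is /sklom/: onset /skl/, nucleus /o/, coda /m/.

skl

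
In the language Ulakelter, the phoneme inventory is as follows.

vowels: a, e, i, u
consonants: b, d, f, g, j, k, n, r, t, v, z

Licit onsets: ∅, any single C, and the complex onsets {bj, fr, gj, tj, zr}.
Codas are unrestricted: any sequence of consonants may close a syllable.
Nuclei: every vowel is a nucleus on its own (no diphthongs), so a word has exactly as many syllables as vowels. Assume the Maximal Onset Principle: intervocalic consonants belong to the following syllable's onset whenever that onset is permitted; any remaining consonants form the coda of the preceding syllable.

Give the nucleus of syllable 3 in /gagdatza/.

a

Nuclei (vowels): a, a, a → 3 syllables.
The third nucleus (vowel 3 from the left) is /a/.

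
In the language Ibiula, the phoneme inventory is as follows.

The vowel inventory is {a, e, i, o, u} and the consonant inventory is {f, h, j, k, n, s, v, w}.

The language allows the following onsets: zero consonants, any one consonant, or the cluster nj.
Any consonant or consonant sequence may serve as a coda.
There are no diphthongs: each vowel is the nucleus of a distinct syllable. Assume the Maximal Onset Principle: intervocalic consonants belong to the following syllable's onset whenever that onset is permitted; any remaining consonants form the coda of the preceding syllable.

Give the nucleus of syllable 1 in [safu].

a

Nuclei (vowels): a, u → 2 syllables.
The first nucleus (vowel 1 from the left) is /a/.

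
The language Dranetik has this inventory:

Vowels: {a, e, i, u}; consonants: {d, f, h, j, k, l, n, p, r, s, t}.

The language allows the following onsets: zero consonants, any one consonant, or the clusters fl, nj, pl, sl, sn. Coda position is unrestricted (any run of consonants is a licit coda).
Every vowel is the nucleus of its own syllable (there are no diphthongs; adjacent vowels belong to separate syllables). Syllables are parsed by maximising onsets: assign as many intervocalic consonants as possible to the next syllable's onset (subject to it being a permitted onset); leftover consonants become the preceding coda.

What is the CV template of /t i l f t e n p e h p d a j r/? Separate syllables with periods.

Vowels present: i, e, e, a; each is a nucleus, giving 4 syllables.
Between /i/ (V1) and /e/ (V2): /lft/; trying suffixes from longest down, /t/ is the first permitted one, so coda /lf/ | onset /t/.
Between /e/ (V2) and /e/ (V3): /np/; trying suffixes from longest down, /p/ is the first permitted one, so coda /n/ | onset /p/.
Between /e/ (V3) and /a/ (V4): cluster /hpd/ — the longest permitted-onset suffix is /d/; onset = /d/, preceding coda = /hp/.
So the parse is tilf.ten.pehp.dajr.
Mapping each syllable to C/V: /tilf/ → CVCC, /ten/ → CVC, /pehp/ → CVCC, /dajr/ → CVCC.

CVCC.CVC.CVCC.CVCC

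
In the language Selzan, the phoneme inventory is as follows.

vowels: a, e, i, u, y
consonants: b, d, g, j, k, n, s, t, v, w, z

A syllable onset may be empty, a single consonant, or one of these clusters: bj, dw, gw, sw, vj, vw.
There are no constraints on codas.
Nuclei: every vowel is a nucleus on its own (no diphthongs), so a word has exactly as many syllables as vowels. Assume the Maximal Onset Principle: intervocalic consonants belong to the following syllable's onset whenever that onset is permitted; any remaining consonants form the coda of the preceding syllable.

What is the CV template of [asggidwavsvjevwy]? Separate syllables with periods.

VCC.CV.CCVCC.CCV.CCV

The vowels are a, i, a, e, y — 5 nuclei, so 5 syllables.
/a…i/ gap (V1→V2): /sgg/ splits as /sg/ + /g/ (/g/ is the longest suffix that is a licit onset).
/i…a/ gap (V2→V3): cluster /dw/ — /dw/ is itself a permitted onset, so the whole cluster goes right; preceding coda = ∅.
/a…e/ gap (V3→V4): cluster /vsvj/ — the longest permitted-onset suffix is /vj/; onset = /vj/, preceding coda = /vs/.
/e…y/ gap (V4→V5): /vw/ — entire cluster is a permitted onset → onset /vw/, coda ∅.
Putting it together: asg.gi.dwavs.vje.vwy.
Mapping each syllable to C/V: /asg/ → VCC, /gi/ → CV, /dwavs/ → CCVCC, /vje/ → CCV, /vwy/ → CCV.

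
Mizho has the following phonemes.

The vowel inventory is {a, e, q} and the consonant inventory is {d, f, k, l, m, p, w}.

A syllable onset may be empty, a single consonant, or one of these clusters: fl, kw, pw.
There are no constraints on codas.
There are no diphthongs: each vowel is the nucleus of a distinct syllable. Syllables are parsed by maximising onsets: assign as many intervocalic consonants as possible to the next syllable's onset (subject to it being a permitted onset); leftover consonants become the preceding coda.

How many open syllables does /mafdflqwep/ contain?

1

The vowels are a, q, e — 3 nuclei, so 3 syllables.
Between /a/ (V1) and /q/ (V2): /fdfl/ — longest licit onset from the right is /fl/, leaving /fd/ as coda.
Between /q/ (V2) and /e/ (V3): just /w/ — single C goes to the following onset.
Putting it together: mafd.flq.wep.
Classifying each syllable: /mafd/ (closed), /flq/ (open), /wep/ (closed).
Open syllables: 1.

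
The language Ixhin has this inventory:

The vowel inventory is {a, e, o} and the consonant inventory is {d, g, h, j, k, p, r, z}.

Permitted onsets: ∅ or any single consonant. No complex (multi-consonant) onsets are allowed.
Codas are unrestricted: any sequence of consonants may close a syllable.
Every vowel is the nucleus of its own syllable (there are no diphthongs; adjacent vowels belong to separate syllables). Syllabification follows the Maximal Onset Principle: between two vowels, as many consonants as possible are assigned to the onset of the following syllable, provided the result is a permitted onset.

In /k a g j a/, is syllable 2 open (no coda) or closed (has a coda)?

Vowels present: a, a; each is a nucleus, giving 2 syllables.
V1 /a/ – V2 /a/: /gj/; trying suffixes from longest down, /j/ is the first permitted one, so coda /g/ | onset /j/.
So the parse is kag.ja.
Syllable 2 is /ja/; it ends in its nucleus with no coda, so it is open.

open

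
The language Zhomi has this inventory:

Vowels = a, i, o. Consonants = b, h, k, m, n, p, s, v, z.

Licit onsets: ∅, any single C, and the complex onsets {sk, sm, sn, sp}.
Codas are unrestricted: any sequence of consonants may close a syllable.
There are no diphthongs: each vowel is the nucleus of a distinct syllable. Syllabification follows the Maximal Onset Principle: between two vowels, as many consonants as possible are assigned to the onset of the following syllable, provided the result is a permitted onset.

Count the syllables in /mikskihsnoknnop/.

4

Nuclei (vowels): i, i, o, o → 4 syllables.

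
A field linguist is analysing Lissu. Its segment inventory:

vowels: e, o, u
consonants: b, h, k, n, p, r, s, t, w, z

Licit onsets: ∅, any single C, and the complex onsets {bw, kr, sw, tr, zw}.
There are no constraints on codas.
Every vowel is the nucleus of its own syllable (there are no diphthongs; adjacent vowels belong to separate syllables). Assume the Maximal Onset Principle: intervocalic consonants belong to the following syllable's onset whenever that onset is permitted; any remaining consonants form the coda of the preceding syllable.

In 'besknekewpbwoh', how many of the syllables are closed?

3

Vowels present: e, e, e, o; each is a nucleus, giving 4 syllables.
/e…e/ gap (V1→V2): /skn/; trying suffixes from longest down, /n/ is the first permitted one, so coda /sk/ | onset /n/.
/e…e/ gap (V2→V3): /k/ → onset of the next syllable (single consonants are always licit onsets).
/e…o/ gap (V3→V4): /wpbw/ splits as /wp/ + /bw/ (/bw/ is the longest suffix that is a licit onset).
Result: besk.ne.kewp.bwoh.
Classifying each syllable: /besk/ (closed), /ne/ (open), /kewp/ (closed), /bwoh/ (closed).
Closed syllables: 3.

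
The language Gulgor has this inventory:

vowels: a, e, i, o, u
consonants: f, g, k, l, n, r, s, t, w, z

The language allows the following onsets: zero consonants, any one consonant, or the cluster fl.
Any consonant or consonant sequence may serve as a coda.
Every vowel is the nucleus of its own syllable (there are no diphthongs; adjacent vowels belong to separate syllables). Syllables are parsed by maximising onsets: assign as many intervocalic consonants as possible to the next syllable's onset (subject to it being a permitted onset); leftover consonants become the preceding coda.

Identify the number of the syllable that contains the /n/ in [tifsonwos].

2

Vowels present: i, o, o; each is a nucleus, giving 3 syllables.
σ1/σ2 boundary: cluster /fs/ — the longest permitted-onset suffix is /s/; onset = /s/, preceding coda = /f/.
σ2/σ3 boundary: /nw/; trying suffixes from longest down, /w/ is the first permitted one, so coda /n/ | onset /w/.
Result: tif.son.wos.
The /n/ is in the coda of syllable 2 (/son/).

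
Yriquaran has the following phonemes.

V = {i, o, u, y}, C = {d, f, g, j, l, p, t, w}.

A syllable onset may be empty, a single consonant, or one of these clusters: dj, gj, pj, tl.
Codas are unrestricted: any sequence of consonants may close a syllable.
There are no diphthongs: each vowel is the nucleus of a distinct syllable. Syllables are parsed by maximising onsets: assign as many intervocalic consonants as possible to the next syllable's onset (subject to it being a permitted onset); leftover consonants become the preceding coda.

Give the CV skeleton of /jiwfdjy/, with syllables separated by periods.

CVCC.CCV

Vowels present: i, y; each is a nucleus, giving 2 syllables.
/i…y/ gap (V1→V2): /wfdj/ splits as /wf/ + /dj/ (/dj/ is the longest suffix that is a licit onset).
So the parse is jiwf.djy.
Mapping each syllable to C/V: /jiwf/ → CVCC, /djy/ → CCV.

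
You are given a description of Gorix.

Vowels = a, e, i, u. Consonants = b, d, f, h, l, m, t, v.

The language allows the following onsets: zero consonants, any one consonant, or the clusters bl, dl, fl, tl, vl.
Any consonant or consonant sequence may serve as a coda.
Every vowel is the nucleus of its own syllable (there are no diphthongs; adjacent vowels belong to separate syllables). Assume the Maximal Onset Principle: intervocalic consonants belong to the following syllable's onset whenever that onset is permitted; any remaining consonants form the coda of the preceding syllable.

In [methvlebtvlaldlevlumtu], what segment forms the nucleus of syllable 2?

e

Vowels present: e, e, a, e, u, u; each is a nucleus, giving 6 syllables.
The second nucleus (vowel 2 from the left) is /e/.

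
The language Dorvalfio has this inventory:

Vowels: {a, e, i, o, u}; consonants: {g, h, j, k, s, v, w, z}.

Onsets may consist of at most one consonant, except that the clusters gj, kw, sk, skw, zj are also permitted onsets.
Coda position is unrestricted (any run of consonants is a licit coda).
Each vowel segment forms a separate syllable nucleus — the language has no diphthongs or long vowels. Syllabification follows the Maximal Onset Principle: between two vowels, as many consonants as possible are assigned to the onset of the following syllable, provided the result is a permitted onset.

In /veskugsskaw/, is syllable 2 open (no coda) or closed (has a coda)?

closed

Vowels present: e, u, a; each is a nucleus, giving 3 syllables.
Between /e/ (V1) and /u/ (V2): /sk/ is a licit onset in full, so it all attaches to the next syllable.
Between /u/ (V2) and /a/ (V3): cluster /gssk/ — the longest permitted-onset suffix is /sk/; onset = /sk/, preceding coda = /gs/.
Syllabification: ve.skugs.skaw.
Syllable 2 is /skugs/ with coda /gs/, so it is closed.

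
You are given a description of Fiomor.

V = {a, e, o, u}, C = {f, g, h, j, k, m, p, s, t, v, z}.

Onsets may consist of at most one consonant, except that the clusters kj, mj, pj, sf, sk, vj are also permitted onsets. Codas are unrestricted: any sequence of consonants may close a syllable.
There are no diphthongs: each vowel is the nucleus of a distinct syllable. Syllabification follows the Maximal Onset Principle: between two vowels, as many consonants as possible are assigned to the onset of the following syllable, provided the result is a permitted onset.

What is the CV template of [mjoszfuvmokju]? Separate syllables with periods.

The vowels are o, u, o, u — 4 nuclei, so 4 syllables.
Between /o/ (V1) and /u/ (V2): /szf/; trying suffixes from longest down, /f/ is the first permitted one, so coda /sz/ | onset /f/.
Between /u/ (V2) and /o/ (V3): /vm/ splits as /v/ + /m/ (/m/ is the longest suffix that is a licit onset).
Between /o/ (V3) and /u/ (V4): cluster /kj/ — /kj/ is itself a permitted onset, so the whole cluster goes right; preceding coda = ∅.
So the parse is mjosz.fuv.mo.kju.
Mapping each syllable to C/V: /mjosz/ → CCVCC, /fuv/ → CVC, /mo/ → CV, /kju/ → CCV.

CCVCC.CVC.CV.CCV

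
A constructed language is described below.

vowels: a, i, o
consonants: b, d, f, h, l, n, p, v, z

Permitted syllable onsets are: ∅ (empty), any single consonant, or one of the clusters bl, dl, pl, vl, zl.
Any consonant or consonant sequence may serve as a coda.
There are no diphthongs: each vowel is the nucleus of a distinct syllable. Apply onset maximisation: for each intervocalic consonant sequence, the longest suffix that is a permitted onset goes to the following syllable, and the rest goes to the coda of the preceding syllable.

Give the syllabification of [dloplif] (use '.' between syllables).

Vowels present: o, i; each is a nucleus, giving 2 syllables.
V1 /o/ – V2 /i/: /pl/ — entire cluster is a permitted onset → onset /pl/, coda ∅.

dlo.plif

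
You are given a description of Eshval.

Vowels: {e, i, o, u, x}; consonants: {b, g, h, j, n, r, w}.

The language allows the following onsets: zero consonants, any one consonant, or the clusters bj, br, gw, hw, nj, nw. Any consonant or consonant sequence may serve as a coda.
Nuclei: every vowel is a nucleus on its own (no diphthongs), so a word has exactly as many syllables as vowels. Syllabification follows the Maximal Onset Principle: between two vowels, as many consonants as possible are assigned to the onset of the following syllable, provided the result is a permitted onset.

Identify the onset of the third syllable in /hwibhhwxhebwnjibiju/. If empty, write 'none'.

Nuclei (vowels): i, x, e, i, i, u → 6 syllables.
V1 /i/ – V2 /x/: /bhhw/; trying suffixes from longest down, /hw/ is the first permitted one, so coda /bh/ | onset /hw/.
V2 /x/ – V3 /e/: just /h/ — single C goes to the following onset.
V3 /e/ – V4 /i/: /bwnj/; trying suffixes from longest down, /nj/ is the first permitted one, so coda /bw/ | onset /nj/.
V4 /i/ – V5 /i/: /b/ is a single consonant, so it becomes the next onset.
V5 /i/ – V6 /u/: just /j/ — single C goes to the following onset.
Putting it together: hwibh.hwx.hebw.nji.bi.ju.
Syllable 3 is /hebw/: onset /h/, nucleus /e/, coda /bw/.

h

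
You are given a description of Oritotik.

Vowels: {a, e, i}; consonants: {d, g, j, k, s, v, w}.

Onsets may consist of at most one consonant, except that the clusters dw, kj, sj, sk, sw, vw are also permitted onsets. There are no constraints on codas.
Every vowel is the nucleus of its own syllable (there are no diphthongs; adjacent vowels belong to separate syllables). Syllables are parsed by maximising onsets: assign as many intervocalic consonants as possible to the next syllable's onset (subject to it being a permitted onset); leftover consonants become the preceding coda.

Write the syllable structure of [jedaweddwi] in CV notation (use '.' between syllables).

The vowels are e, a, e, i — 4 nuclei, so 4 syllables.
V1 /e/ – V2 /a/: just /d/ — single C goes to the following onset.
V2 /a/ – V3 /e/: /w/ is a single consonant, so it becomes the next onset.
V3 /e/ – V4 /i/: /ddw/ splits as /d/ + /dw/ (/dw/ is the longest suffix that is a licit onset).
So the parse is je.da.wed.dwi.
Mapping each syllable to C/V: /je/ → CV, /da/ → CV, /wed/ → CVC, /dwi/ → CCV.

CV.CV.CVC.CCV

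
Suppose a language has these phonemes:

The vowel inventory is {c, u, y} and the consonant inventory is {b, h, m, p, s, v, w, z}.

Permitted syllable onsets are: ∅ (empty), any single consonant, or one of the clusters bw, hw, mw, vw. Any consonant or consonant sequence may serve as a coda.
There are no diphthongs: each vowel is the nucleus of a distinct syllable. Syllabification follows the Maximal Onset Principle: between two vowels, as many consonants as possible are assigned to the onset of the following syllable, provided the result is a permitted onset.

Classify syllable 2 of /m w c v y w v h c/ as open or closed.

Nuclei (vowels): c, y, c → 3 syllables.
V1 /c/ – V2 /y/: /v/ → onset of the next syllable (single consonants are always licit onsets).
V2 /y/ – V3 /c/: /wvh/ splits as /wv/ + /h/ (/h/ is the longest suffix that is a licit onset).
So the parse is mwc.vywv.hc.
Syllable 2 is /vywv/ with coda /wv/, so it is closed.

closed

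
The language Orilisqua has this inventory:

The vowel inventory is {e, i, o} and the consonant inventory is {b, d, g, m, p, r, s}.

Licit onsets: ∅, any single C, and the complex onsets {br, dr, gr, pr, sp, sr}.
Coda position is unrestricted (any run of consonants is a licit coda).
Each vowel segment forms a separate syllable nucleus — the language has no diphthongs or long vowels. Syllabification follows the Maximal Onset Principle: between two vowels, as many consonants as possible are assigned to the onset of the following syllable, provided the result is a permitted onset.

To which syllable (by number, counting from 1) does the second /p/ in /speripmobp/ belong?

The vowels are e, i, o — 3 nuclei, so 3 syllables.
σ1/σ2 boundary: just /r/ — single C goes to the following onset.
σ2/σ3 boundary: cluster /pm/ — the longest permitted-onset suffix is /m/; onset = /m/, preceding coda = /p/.
Syllabification: spe.rip.mobp.
The second /p/ is in the coda of syllable 2 (/rip/).

2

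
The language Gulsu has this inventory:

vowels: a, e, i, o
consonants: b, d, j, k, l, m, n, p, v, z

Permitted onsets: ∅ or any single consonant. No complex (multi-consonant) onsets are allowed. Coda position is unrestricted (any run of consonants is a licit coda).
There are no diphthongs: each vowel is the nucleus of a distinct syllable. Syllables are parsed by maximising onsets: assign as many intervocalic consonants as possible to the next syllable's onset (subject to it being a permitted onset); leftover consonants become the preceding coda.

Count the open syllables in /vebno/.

1

The vowels are e, o — 2 nuclei, so 2 syllables.
Between /e/ (V1) and /o/ (V2): cluster /bn/ — the longest permitted-onset suffix is /n/; onset = /n/, preceding coda = /b/.
Result: veb.no.
Classifying each syllable: /veb/ (closed), /no/ (open).
Open syllables: 1.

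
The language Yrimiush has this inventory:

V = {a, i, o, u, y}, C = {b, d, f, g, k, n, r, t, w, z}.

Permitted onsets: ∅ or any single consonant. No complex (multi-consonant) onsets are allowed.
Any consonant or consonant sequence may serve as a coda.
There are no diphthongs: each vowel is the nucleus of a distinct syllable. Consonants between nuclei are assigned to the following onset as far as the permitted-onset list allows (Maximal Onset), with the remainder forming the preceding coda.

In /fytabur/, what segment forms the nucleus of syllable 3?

u

Nuclei (vowels): y, a, u → 3 syllables.
The third nucleus (vowel 3 from the left) is /u/.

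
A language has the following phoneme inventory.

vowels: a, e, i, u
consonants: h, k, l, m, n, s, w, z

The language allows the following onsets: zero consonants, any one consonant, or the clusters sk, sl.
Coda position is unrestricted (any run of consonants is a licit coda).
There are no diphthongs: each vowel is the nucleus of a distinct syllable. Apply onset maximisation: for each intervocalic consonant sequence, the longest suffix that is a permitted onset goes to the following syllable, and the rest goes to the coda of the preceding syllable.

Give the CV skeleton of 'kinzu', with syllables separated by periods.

Nuclei (vowels): i, u → 2 syllables.
/i…u/ gap (V1→V2): /nz/ — longest licit onset from the right is /z/, leaving /n/ as coda.
So the parse is kin.zu.
Mapping each syllable to C/V: /kin/ → CVC, /zu/ → CV.

CVC.CV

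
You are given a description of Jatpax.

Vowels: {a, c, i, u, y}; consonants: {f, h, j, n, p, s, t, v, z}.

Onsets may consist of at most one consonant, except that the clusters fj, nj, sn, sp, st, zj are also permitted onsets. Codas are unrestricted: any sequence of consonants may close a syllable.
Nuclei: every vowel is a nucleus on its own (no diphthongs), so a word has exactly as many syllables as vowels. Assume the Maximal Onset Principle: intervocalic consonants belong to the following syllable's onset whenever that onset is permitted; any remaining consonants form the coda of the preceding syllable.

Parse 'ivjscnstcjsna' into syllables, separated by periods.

ivj.scn.stcj.sna

Vowels present: i, c, c, a; each is a nucleus, giving 4 syllables.
σ1/σ2 boundary: /vjs/ — longest licit onset from the right is /s/, leaving /vj/ as coda.
σ2/σ3 boundary: /nst/; trying suffixes from longest down, /st/ is the first permitted one, so coda /n/ | onset /st/.
σ3/σ4 boundary: /jsn/ splits as /j/ + /sn/ (/sn/ is the longest suffix that is a licit onset).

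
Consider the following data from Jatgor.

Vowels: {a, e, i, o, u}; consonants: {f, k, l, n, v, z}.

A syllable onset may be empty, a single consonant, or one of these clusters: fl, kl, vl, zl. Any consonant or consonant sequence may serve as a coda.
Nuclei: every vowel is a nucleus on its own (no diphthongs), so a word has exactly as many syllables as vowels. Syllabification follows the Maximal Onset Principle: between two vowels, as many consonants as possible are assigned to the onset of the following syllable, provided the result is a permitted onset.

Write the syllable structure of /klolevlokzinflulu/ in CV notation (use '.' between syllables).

Nuclei (vowels): o, e, o, i, u, u → 6 syllables.
V1 /o/ – V2 /e/: /l/ → onset of the next syllable (single consonants are always licit onsets).
V2 /e/ – V3 /o/: /vl/ — entire cluster is a permitted onset → onset /vl/, coda ∅.
V3 /o/ – V4 /i/: /kz/; trying suffixes from longest down, /z/ is the first permitted one, so coda /k/ | onset /z/.
V4 /i/ – V5 /u/: cluster /nfl/ — the longest permitted-onset suffix is /fl/; onset = /fl/, preceding coda = /n/.
V5 /u/ – V6 /u/: just /l/ — single C goes to the following onset.
Result: klo.le.vlok.zin.flu.lu.
Mapping each syllable to C/V: /klo/ → CCV, /le/ → CV, /vlok/ → CCVC, /zin/ → CVC, /flu/ → CCV, /lu/ → CV.

CCV.CV.CCVC.CVC.CCV.CV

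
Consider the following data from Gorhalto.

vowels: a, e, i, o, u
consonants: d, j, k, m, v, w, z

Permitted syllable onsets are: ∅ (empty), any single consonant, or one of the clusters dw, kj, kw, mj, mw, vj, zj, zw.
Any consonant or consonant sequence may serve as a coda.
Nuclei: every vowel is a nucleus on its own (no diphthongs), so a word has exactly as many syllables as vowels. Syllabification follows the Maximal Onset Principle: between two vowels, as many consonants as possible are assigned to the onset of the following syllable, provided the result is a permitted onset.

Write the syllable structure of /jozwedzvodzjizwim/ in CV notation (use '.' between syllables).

CV.CCVCC.CVC.CCV.CCVC

Nuclei (vowels): o, e, o, i, i → 5 syllables.
σ1/σ2 boundary: cluster /zw/ — /zw/ is itself a permitted onset, so the whole cluster goes right; preceding coda = ∅.
σ2/σ3 boundary: /dzv/ — longest licit onset from the right is /v/, leaving /dz/ as coda.
σ3/σ4 boundary: /dzj/ splits as /d/ + /zj/ (/zj/ is the longest suffix that is a licit onset).
σ4/σ5 boundary: cluster /zw/ — /zw/ is itself a permitted onset, so the whole cluster goes right; preceding coda = ∅.
Putting it together: jo.zwedz.vod.zji.zwim.
Mapping each syllable to C/V: /jo/ → CV, /zwedz/ → CCVCC, /vod/ → CVC, /zji/ → CCV, /zwim/ → CCVC.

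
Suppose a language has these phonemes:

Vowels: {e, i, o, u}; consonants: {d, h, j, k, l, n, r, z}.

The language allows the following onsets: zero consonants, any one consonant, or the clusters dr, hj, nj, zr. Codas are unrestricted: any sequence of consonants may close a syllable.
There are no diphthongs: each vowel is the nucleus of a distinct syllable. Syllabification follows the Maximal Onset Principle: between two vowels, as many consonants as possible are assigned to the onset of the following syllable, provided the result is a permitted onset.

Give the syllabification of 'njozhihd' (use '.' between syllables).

Nuclei (vowels): o, i → 2 syllables.
V1 /o/ – V2 /i/: /zh/; trying suffixes from longest down, /h/ is the first permitted one, so coda /z/ | onset /h/.

njoz.hihd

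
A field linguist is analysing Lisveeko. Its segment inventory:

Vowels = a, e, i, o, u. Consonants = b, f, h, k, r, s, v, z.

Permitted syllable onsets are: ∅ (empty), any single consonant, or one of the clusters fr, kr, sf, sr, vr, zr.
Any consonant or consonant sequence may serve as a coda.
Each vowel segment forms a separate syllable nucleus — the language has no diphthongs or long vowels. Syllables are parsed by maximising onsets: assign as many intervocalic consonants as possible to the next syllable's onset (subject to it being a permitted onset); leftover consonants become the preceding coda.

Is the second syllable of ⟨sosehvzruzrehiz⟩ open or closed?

Vowels present: o, e, u, e, i; each is a nucleus, giving 5 syllables.
σ1/σ2 boundary: just /s/ — single C goes to the following onset.
σ2/σ3 boundary: /hvzr/ — longest licit onset from the right is /zr/, leaving /hv/ as coda.
σ3/σ4 boundary: cluster /zr/ — /zr/ is itself a permitted onset, so the whole cluster goes right; preceding coda = ∅.
σ4/σ5 boundary: /h/ is a single consonant, so it becomes the next onset.
Result: so.sehv.zru.zre.hiz.
Syllable 2 is /sehv/ with coda /hv/, so it is closed.

closed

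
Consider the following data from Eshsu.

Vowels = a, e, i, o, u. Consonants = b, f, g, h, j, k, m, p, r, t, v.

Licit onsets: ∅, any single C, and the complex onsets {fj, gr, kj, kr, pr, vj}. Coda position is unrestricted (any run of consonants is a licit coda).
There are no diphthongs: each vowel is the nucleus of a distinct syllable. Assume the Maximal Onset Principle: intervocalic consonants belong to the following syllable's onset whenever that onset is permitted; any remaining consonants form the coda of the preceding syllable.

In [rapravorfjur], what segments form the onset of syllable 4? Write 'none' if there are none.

Nuclei (vowels): a, a, o, u → 4 syllables.
σ1/σ2 boundary: /pr/ — entire cluster is a permitted onset → onset /pr/, coda ∅.
σ2/σ3 boundary: just /v/ — single C goes to the following onset.
σ3/σ4 boundary: /rfj/; trying suffixes from longest down, /fj/ is the first permitted one, so coda /r/ | onset /fj/.
Result: ra.pra.vor.fjur.
Syllable 4 is /fjur/: onset /fj/, nucleus /u/, coda /r/.

fj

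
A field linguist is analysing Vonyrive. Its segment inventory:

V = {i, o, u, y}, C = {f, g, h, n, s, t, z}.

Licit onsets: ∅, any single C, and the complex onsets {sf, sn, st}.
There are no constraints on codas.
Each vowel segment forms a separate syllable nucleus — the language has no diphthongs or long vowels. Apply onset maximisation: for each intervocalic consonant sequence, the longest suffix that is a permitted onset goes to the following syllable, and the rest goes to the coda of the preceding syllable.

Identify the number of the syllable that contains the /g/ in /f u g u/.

2

The vowels are u, u — 2 nuclei, so 2 syllables.
σ1/σ2 boundary: just /g/ — single C goes to the following onset.
Syllabification: fu.gu.
The /g/ is in the onset of syllable 2 (/gu/).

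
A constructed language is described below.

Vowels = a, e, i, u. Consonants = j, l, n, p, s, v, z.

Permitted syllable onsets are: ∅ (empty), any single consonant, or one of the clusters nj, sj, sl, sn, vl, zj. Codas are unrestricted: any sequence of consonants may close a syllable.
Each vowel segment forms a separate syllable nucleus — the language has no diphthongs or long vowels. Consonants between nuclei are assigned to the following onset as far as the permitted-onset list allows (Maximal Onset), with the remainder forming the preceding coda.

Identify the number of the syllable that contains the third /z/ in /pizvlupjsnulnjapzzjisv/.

Vowels present: i, u, u, a, i; each is a nucleus, giving 5 syllables.
V1 /i/ – V2 /u/: /zvl/; trying suffixes from longest down, /vl/ is the first permitted one, so coda /z/ | onset /vl/.
V2 /u/ – V3 /u/: cluster /pjsn/ — the longest permitted-onset suffix is /sn/; onset = /sn/, preceding coda = /pj/.
V3 /u/ – V4 /a/: /lnj/ — longest licit onset from the right is /nj/, leaving /l/ as coda.
V4 /a/ – V5 /i/: /pzzj/; trying suffixes from longest down, /zj/ is the first permitted one, so coda /pz/ | onset /zj/.
So the parse is piz.vlupj.snul.njapz.zjisv.
The third /z/ is in the onset of syllable 5 (/zjisv/).

5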